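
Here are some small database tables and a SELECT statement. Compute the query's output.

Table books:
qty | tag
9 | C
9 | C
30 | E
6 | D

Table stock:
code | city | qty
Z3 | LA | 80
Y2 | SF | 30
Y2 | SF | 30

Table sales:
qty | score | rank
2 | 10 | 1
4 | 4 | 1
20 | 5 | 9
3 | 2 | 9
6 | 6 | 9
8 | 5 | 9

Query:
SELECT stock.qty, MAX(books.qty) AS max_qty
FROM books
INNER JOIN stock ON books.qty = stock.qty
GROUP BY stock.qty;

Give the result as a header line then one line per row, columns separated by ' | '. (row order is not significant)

After JOIN stock (2 rows):
books.qty | books.tag | stock.code | stock.city | stock.qty
30 | E | Y2 | SF | 30
30 | E | Y2 | SF | 30
After GROUP BY (1 rows):
stock.qty | max_qty
30 | 30

== RESULT ==
stock.qty | max_qty
30 | 30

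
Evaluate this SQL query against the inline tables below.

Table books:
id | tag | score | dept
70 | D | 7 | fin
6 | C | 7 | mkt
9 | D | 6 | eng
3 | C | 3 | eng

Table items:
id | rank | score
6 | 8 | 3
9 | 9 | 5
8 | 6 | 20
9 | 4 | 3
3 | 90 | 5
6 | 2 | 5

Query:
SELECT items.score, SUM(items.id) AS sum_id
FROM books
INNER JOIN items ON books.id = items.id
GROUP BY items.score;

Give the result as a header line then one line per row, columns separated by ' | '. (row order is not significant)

After JOIN items (5 rows):
books.id | books.tag | books.score | books.dept | items.id | items.rank | items.score
6 | C | 7 | mkt | 6 | 8 | 3
6 | C | 7 | mkt | 6 | 2 | 5
9 | D | 6 | eng | 9 | 9 | 5
9 | D | 6 | eng | 9 | 4 | 3
3 | C | 3 | eng | 3 | 90 | 5
After GROUP BY (2 rows):
items.score | sum_id
3 | 15
5 | 18

== RESULT ==
items.score | sum_id
3 | 15
5 | 18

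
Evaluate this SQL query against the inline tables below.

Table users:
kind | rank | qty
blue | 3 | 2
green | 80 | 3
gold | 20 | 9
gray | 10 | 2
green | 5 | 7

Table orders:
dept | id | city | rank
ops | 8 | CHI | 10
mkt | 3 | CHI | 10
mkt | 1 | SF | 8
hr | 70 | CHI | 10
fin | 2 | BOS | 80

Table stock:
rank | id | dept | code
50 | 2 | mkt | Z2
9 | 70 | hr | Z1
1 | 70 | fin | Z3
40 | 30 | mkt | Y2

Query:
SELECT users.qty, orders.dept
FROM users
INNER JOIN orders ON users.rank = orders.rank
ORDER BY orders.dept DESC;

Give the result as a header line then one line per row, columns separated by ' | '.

== RESULT ==
users.qty | orders.dept
2 | ops
2 | mkt
2 | hr
3 | fin

Derivation:
After JOIN orders (4 rows):
users.kind | users.rank | users.qty | orders.dept | orders.id | orders.city | orders.rank
green | 80 | 3 | fin | 2 | BOS | 80
gray | 10 | 2 | ops | 8 | CHI | 10
gray | 10 | 2 | mkt | 3 | CHI | 10
gray | 10 | 2 | hr | 70 | CHI | 10
After SELECT (4 rows):
users.qty | orders.dept
3 | fin
2 | ops
2 | mkt
2 | hr
After ORDER BY (4 rows):
users.qty | orders.dept
2 | ops
2 | mkt
2 | hr
3 | fin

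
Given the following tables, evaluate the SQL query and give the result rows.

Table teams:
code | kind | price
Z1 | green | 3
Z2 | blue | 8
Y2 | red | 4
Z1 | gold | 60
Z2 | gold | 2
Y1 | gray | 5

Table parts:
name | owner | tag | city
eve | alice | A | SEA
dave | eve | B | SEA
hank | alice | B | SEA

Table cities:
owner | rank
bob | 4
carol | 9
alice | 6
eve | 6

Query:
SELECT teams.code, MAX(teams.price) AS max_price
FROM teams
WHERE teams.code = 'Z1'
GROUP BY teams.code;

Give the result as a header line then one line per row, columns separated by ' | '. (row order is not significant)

After WHERE (2 rows):
teams.code | teams.kind | teams.price
Z1 | green | 3
Z1 | gold | 60
After GROUP BY (1 rows):
teams.code | max_price
Z1 | 60

== RESULT ==
teams.code | max_price
Z1 | 60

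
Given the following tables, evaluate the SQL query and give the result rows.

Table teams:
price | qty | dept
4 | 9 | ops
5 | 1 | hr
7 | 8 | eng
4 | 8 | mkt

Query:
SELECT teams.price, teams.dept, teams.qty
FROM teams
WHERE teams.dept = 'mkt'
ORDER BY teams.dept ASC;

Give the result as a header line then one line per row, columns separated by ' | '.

== RESULT ==
teams.price | teams.dept | teams.qty
4 | mkt | 8

Derivation:
After WHERE (1 rows):
teams.price | teams.qty | teams.dept
4 | 8 | mkt
After SELECT (1 rows):
teams.price | teams.dept | teams.qty
4 | mkt | 8
After ORDER BY (1 rows):
teams.price | teams.dept | teams.qty
4 | mkt | 8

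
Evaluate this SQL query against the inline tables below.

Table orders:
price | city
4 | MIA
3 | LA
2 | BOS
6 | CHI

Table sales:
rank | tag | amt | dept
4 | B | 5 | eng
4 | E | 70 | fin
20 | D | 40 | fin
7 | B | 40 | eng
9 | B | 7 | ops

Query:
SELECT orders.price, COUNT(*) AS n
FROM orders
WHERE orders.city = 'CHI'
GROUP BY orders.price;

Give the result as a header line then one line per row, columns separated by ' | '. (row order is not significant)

== RESULT ==
orders.price | n
6 | 1

Derivation:
After WHERE (1 rows):
orders.price | orders.city
6 | CHI
After GROUP BY (1 rows):
orders.price | n
6 | 1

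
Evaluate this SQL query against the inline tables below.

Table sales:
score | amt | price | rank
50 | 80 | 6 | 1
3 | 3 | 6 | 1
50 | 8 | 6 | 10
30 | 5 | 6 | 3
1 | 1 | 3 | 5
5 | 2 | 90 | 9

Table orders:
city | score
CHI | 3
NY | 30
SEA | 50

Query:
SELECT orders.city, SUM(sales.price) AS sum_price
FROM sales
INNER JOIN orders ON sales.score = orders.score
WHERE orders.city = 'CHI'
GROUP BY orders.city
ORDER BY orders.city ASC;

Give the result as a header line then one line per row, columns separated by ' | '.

== RESULT ==
orders.city | sum_price
CHI | 6

Derivation:
After JOIN orders (4 rows):
sales.score | sales.amt | sales.price | sales.rank | orders.city | orders.score
50 | 80 | 6 | 1 | SEA | 50
3 | 3 | 6 | 1 | CHI | 3
50 | 8 | 6 | 10 | SEA | 50
30 | 5 | 6 | 3 | NY | 30
After WHERE (1 rows):
sales.score | sales.amt | sales.price | sales.rank | orders.city | orders.score
3 | 3 | 6 | 1 | CHI | 3
After GROUP BY (1 rows):
orders.city | sum_price
CHI | 6
After ORDER BY (1 rows):
orders.city | sum_price
CHI | 6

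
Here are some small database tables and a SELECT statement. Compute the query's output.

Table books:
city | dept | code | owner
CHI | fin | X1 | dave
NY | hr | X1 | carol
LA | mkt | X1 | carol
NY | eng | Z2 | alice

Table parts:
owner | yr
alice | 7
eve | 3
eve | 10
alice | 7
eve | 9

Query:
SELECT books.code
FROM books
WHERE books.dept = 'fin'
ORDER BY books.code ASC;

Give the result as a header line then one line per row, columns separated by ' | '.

== RESULT ==
books.code
X1

Derivation:
After WHERE (1 rows):
books.city | books.dept | books.code | books.owner
CHI | fin | X1 | dave
After SELECT (1 rows):
books.code
X1
After ORDER BY (1 rows):
books.code
X1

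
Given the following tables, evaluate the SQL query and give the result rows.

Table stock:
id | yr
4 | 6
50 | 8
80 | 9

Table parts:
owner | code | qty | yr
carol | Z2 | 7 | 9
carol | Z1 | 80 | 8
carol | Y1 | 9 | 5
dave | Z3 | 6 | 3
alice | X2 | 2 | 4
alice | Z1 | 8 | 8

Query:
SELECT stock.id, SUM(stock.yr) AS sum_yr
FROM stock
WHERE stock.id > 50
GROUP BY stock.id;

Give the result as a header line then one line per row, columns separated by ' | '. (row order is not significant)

After WHERE (1 rows):
stock.id | stock.yr
80 | 9
After GROUP BY (1 rows):
stock.id | sum_yr
80 | 9

== RESULT ==
stock.id | sum_yr
80 | 9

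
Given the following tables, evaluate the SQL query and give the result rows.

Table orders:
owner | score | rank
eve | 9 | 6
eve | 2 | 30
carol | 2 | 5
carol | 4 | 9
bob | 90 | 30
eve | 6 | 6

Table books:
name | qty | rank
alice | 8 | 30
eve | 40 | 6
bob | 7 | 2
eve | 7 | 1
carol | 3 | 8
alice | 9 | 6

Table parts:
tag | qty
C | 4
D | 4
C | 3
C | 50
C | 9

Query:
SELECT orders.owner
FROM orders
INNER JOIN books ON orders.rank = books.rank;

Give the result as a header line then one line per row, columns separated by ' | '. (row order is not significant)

After JOIN books (6 rows):
orders.owner | orders.score | orders.rank | books.name | books.qty | books.rank
eve | 9 | 6 | eve | 40 | 6
eve | 9 | 6 | alice | 9 | 6
eve | 2 | 30 | alice | 8 | 30
bob | 90 | 30 | alice | 8 | 30
eve | 6 | 6 | eve | 40 | 6
eve | 6 | 6 | alice | 9 | 6
After SELECT (6 rows):
orders.owner
eve
eve
eve
bob
eve
eve

== RESULT ==
orders.owner
eve
eve
eve
bob
eve
eve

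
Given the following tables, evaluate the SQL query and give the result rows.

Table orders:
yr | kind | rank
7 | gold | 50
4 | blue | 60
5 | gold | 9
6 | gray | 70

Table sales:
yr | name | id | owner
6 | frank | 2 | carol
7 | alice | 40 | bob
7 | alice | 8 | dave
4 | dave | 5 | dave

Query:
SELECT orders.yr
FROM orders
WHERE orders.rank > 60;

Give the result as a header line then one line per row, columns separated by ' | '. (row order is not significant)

== RESULT ==
orders.yr
6

Derivation:
After WHERE (1 rows):
orders.yr | orders.kind | orders.rank
6 | gray | 70
After SELECT (1 rows):
orders.yr
6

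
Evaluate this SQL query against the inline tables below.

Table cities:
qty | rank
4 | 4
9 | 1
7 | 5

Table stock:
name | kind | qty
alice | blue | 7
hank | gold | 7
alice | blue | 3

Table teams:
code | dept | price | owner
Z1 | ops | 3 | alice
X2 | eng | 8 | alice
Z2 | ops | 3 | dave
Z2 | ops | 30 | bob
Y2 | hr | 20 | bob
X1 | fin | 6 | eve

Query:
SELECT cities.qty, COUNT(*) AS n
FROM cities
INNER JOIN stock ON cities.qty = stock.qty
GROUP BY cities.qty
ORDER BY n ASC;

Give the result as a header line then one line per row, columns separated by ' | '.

== RESULT ==
cities.qty | n
7 | 2

Derivation:
After JOIN stock (2 rows):
cities.qty | cities.rank | stock.name | stock.kind | stock.qty
7 | 5 | alice | blue | 7
7 | 5 | hank | gold | 7
After GROUP BY (1 rows):
cities.qty | n
7 | 2
After ORDER BY (1 rows):
cities.qty | n
7 | 2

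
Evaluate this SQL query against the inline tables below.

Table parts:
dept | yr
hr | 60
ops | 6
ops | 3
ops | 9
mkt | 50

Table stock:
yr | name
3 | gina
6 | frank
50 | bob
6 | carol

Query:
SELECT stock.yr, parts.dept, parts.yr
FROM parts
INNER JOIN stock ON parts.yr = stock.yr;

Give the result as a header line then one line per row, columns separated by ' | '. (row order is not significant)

== RESULT ==
stock.yr | parts.dept | parts.yr
6 | ops | 6
6 | ops | 6
3 | ops | 3
50 | mkt | 50

Derivation:
After JOIN stock (4 rows):
parts.dept | parts.yr | stock.yr | stock.name
ops | 6 | 6 | frank
ops | 6 | 6 | carol
ops | 3 | 3 | gina
mkt | 50 | 50 | bob
After SELECT (4 rows):
stock.yr | parts.dept | parts.yr
6 | ops | 6
6 | ops | 6
3 | ops | 3
50 | mkt | 50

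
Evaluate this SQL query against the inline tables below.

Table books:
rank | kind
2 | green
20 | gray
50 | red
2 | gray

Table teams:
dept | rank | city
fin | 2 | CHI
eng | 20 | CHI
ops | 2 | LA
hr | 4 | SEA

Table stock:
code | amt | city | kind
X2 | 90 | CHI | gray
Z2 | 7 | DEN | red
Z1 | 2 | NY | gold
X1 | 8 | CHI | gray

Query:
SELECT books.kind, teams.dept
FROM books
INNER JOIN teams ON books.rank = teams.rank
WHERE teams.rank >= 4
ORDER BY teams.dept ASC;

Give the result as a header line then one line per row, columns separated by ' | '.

After JOIN teams (5 rows):
books.rank | books.kind | teams.dept | teams.rank | teams.city
2 | green | fin | 2 | CHI
2 | green | ops | 2 | LA
20 | gray | eng | 20 | CHI
2 | gray | fin | 2 | CHI
2 | gray | ops | 2 | LA
After WHERE (1 rows):
books.rank | books.kind | teams.dept | teams.rank | teams.city
20 | gray | eng | 20 | CHI
After SELECT (1 rows):
books.kind | teams.dept
gray | eng
After ORDER BY (1 rows):
books.kind | teams.dept
gray | eng

== RESULT ==
books.kind | teams.dept
gray | eng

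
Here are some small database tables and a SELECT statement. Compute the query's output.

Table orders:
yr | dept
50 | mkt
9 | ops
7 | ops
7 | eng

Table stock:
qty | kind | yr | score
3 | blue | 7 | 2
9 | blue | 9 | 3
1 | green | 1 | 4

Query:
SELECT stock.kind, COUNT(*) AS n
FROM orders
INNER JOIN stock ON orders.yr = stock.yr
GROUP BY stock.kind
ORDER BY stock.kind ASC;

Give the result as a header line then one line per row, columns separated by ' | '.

After JOIN stock (3 rows):
orders.yr | orders.dept | stock.qty | stock.kind | stock.yr | stock.score
9 | ops | 9 | blue | 9 | 3
7 | ops | 3 | blue | 7 | 2
7 | eng | 3 | blue | 7 | 2
After GROUP BY (1 rows):
stock.kind | n
blue | 3
After ORDER BY (1 rows):
stock.kind | n
blue | 3

== RESULT ==
stock.kind | n
blue | 3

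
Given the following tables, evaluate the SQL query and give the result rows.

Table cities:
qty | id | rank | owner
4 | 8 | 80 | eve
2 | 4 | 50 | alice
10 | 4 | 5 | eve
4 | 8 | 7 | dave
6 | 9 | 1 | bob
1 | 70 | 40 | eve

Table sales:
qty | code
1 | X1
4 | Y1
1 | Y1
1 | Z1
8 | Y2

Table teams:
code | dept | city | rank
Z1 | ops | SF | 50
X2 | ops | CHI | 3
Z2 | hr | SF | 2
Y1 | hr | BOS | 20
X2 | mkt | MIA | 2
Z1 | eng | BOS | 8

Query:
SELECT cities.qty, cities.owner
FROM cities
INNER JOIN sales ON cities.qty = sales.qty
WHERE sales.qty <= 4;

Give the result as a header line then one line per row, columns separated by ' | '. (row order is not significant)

After JOIN sales (5 rows):
cities.qty | cities.id | cities.rank | cities.owner | sales.qty | sales.code
4 | 8 | 80 | eve | 4 | Y1
4 | 8 | 7 | dave | 4 | Y1
1 | 70 | 40 | eve | 1 | X1
1 | 70 | 40 | eve | 1 | Y1
1 | 70 | 40 | eve | 1 | Z1
After WHERE (5 rows):
cities.qty | cities.id | cities.rank | cities.owner | sales.qty | sales.code
4 | 8 | 80 | eve | 4 | Y1
4 | 8 | 7 | dave | 4 | Y1
1 | 70 | 40 | eve | 1 | X1
1 | 70 | 40 | eve | 1 | Y1
1 | 70 | 40 | eve | 1 | Z1
After SELECT (5 rows):
cities.qty | cities.owner
4 | eve
4 | dave
1 | eve
1 | eve
1 | eve

== RESULT ==
cities.qty | cities.owner
4 | eve
4 | dave
1 | eve
1 | eve
1 | eve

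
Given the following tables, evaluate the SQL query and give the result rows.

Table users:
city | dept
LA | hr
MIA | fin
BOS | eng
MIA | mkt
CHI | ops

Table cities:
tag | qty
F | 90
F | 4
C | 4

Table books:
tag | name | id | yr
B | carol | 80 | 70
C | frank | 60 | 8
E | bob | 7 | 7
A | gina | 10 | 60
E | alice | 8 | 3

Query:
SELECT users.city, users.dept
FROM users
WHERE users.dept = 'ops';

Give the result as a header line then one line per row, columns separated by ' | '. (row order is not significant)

After WHERE (1 rows):
users.city | users.dept
CHI | ops
After SELECT (1 rows):
users.city | users.dept
CHI | ops

== RESULT ==
users.city | users.dept
CHI | ops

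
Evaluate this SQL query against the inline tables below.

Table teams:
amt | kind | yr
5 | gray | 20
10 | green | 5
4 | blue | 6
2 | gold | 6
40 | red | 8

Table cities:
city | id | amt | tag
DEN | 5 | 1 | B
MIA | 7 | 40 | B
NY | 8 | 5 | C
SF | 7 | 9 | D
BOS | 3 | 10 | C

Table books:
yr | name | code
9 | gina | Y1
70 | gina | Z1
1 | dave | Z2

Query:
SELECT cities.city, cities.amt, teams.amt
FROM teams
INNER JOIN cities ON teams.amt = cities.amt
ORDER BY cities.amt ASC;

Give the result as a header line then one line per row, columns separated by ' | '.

After JOIN cities (3 rows):
teams.amt | teams.kind | teams.yr | cities.city | cities.id | cities.amt | cities.tag
5 | gray | 20 | NY | 8 | 5 | C
10 | green | 5 | BOS | 3 | 10 | C
40 | red | 8 | MIA | 7 | 40 | B
After SELECT (3 rows):
cities.city | cities.amt | teams.amt
NY | 5 | 5
BOS | 10 | 10
MIA | 40 | 40
After ORDER BY (3 rows):
cities.city | cities.amt | teams.amt
NY | 5 | 5
BOS | 10 | 10
MIA | 40 | 40

== RESULT ==
cities.city | cities.amt | teams.amt
NY | 5 | 5
BOS | 10 | 10
MIA | 40 | 40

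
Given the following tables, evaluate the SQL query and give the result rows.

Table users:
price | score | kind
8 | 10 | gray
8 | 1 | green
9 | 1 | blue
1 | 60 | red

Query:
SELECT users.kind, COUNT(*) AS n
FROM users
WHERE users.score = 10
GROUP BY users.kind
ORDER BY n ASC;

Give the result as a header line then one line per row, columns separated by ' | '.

After WHERE (1 rows):
users.price | users.score | users.kind
8 | 10 | gray
After GROUP BY (1 rows):
users.kind | n
gray | 1
After ORDER BY (1 rows):
users.kind | n
gray | 1

== RESULT ==
users.kind | n
gray | 1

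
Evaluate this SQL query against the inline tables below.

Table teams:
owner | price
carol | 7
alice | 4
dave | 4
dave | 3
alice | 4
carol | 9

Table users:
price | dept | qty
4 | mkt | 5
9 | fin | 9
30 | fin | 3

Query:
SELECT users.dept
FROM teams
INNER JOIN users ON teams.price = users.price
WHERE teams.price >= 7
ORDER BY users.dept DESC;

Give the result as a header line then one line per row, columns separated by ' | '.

== RESULT ==
users.dept
fin

Derivation:
After JOIN users (4 rows):
teams.owner | teams.price | users.price | users.dept | users.qty
alice | 4 | 4 | mkt | 5
dave | 4 | 4 | mkt | 5
alice | 4 | 4 | mkt | 5
carol | 9 | 9 | fin | 9
After WHERE (1 rows):
teams.owner | teams.price | users.price | users.dept | users.qty
carol | 9 | 9 | fin | 9
After SELECT (1 rows):
users.dept
fin
After ORDER BY (1 rows):
users.dept
fin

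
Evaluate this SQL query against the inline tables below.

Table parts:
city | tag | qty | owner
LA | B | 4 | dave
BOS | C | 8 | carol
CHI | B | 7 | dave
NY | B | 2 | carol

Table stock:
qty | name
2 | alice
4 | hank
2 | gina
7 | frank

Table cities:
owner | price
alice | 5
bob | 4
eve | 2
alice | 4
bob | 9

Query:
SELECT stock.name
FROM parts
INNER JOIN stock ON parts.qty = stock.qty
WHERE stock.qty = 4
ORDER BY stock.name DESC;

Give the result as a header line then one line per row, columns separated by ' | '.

After JOIN stock (4 rows):
parts.city | parts.tag | parts.qty | parts.owner | stock.qty | stock.name
LA | B | 4 | dave | 4 | hank
CHI | B | 7 | dave | 7 | frank
NY | B | 2 | carol | 2 | alice
NY | B | 2 | carol | 2 | gina
After WHERE (1 rows):
parts.city | parts.tag | parts.qty | parts.owner | stock.qty | stock.name
LA | B | 4 | dave | 4 | hank
After SELECT (1 rows):
stock.name
hank
After ORDER BY (1 rows):
stock.name
hank

== RESULT ==
stock.name
hank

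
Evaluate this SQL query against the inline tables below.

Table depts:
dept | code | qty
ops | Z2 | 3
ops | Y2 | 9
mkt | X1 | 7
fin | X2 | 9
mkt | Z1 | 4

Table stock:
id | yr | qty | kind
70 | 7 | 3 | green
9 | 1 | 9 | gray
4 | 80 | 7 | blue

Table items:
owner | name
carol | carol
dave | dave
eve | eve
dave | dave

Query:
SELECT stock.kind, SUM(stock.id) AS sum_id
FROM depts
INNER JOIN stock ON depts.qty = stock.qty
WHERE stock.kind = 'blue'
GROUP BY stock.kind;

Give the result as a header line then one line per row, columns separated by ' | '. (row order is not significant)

== RESULT ==
stock.kind | sum_id
blue | 4

Derivation:
After JOIN stock (4 rows):
depts.dept | depts.code | depts.qty | stock.id | stock.yr | stock.qty | stock.kind
ops | Z2 | 3 | 70 | 7 | 3 | green
ops | Y2 | 9 | 9 | 1 | 9 | gray
mkt | X1 | 7 | 4 | 80 | 7 | blue
fin | X2 | 9 | 9 | 1 | 9 | gray
After WHERE (1 rows):
depts.dept | depts.code | depts.qty | stock.id | stock.yr | stock.qty | stock.kind
mkt | X1 | 7 | 4 | 80 | 7 | blue
After GROUP BY (1 rows):
stock.kind | sum_id
blue | 4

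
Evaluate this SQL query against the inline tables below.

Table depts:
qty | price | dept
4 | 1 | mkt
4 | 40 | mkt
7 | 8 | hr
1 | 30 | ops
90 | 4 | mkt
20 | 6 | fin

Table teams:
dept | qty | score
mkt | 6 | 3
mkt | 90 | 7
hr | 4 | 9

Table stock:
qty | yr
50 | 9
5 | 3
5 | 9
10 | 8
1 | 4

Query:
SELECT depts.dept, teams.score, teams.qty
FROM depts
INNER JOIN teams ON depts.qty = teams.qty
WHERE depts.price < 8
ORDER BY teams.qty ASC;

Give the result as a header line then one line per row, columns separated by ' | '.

After JOIN teams (3 rows):
depts.qty | depts.price | depts.dept | teams.dept | teams.qty | teams.score
4 | 1 | mkt | hr | 4 | 9
4 | 40 | mkt | hr | 4 | 9
90 | 4 | mkt | mkt | 90 | 7
After WHERE (2 rows):
depts.qty | depts.price | depts.dept | teams.dept | teams.qty | teams.score
4 | 1 | mkt | hr | 4 | 9
90 | 4 | mkt | mkt | 90 | 7
After SELECT (2 rows):
depts.dept | teams.score | teams.qty
mkt | 9 | 4
mkt | 7 | 90
After ORDER BY (2 rows):
depts.dept | teams.score | teams.qty
mkt | 9 | 4
mkt | 7 | 90

== RESULT ==
depts.dept | teams.score | teams.qty
mkt | 9 | 4
mkt | 7 | 90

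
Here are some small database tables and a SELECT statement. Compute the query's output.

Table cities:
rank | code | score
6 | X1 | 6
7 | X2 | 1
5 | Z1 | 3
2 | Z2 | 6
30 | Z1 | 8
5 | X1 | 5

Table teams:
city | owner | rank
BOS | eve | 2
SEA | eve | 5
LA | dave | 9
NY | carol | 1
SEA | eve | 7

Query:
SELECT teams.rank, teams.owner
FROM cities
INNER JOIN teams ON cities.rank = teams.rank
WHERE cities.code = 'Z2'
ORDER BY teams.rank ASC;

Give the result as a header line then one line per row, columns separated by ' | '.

== RESULT ==
teams.rank | teams.owner
2 | eve

Derivation:
After JOIN teams (4 rows):
cities.rank | cities.code | cities.score | teams.city | teams.owner | teams.rank
7 | X2 | 1 | SEA | eve | 7
5 | Z1 | 3 | SEA | eve | 5
2 | Z2 | 6 | BOS | eve | 2
5 | X1 | 5 | SEA | eve | 5
After WHERE (1 rows):
cities.rank | cities.code | cities.score | teams.city | teams.owner | teams.rank
2 | Z2 | 6 | BOS | eve | 2
After SELECT (1 rows):
teams.rank | teams.owner
2 | eve
After ORDER BY (1 rows):
teams.rank | teams.owner
2 | eve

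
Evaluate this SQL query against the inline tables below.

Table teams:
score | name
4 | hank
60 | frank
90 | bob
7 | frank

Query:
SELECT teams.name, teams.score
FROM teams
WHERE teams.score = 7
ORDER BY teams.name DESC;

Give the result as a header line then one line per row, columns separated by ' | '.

== RESULT ==
teams.name | teams.score
frank | 7

Derivation:
After WHERE (1 rows):
teams.score | teams.name
7 | frank
After SELECT (1 rows):
teams.name | teams.score
frank | 7
After ORDER BY (1 rows):
teams.name | teams.score
frank | 7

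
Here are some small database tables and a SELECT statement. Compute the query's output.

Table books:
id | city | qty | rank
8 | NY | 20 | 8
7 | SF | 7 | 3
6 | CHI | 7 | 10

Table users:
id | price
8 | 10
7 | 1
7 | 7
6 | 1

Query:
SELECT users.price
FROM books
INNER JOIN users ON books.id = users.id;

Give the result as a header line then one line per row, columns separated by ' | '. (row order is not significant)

== RESULT ==
users.price
10
1
7
1

Derivation:
After JOIN users (4 rows):
books.id | books.city | books.qty | books.rank | users.id | users.price
8 | NY | 20 | 8 | 8 | 10
7 | SF | 7 | 3 | 7 | 1
7 | SF | 7 | 3 | 7 | 7
6 | CHI | 7 | 10 | 6 | 1
After SELECT (4 rows):
users.price
10
1
7
1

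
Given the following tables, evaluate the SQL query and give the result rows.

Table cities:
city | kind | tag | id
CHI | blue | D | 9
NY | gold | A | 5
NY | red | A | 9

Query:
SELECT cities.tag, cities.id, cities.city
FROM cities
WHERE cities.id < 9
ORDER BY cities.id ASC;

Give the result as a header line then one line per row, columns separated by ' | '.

== RESULT ==
cities.tag | cities.id | cities.city
A | 5 | NY

Derivation:
After WHERE (1 rows):
cities.city | cities.kind | cities.tag | cities.id
NY | gold | A | 5
After SELECT (1 rows):
cities.tag | cities.id | cities.city
A | 5 | NY
After ORDER BY (1 rows):
cities.tag | cities.id | cities.city
A | 5 | NY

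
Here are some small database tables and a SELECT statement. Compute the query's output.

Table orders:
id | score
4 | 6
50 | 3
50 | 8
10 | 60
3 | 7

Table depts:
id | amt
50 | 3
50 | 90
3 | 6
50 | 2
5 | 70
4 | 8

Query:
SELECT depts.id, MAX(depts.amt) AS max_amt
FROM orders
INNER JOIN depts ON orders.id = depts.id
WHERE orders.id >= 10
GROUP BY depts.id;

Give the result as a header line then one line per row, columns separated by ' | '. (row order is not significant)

After JOIN depts (8 rows):
orders.id | orders.score | depts.id | depts.amt
4 | 6 | 4 | 8
50 | 3 | 50 | 3
50 | 3 | 50 | 90
50 | 3 | 50 | 2
50 | 8 | 50 | 3
50 | 8 | 50 | 90
50 | 8 | 50 | 2
3 | 7 | 3 | 6
After WHERE (6 rows):
orders.id | orders.score | depts.id | depts.amt
50 | 3 | 50 | 3
50 | 3 | 50 | 90
50 | 3 | 50 | 2
50 | 8 | 50 | 3
50 | 8 | 50 | 90
50 | 8 | 50 | 2
After GROUP BY (1 rows):
depts.id | max_amt
50 | 90

== RESULT ==
depts.id | max_amt
50 | 90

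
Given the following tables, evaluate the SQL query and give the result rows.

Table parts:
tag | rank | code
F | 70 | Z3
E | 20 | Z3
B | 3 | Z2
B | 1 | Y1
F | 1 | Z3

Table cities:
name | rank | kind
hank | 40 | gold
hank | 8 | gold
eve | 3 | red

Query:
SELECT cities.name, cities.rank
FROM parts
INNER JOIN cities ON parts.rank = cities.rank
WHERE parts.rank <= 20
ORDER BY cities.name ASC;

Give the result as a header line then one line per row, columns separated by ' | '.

After JOIN cities (1 rows):
parts.tag | parts.rank | parts.code | cities.name | cities.rank | cities.kind
B | 3 | Z2 | eve | 3 | red
After WHERE (1 rows):
parts.tag | parts.rank | parts.code | cities.name | cities.rank | cities.kind
B | 3 | Z2 | eve | 3 | red
After SELECT (1 rows):
cities.name | cities.rank
eve | 3
After ORDER BY (1 rows):
cities.name | cities.rank
eve | 3

== RESULT ==
cities.name | cities.rank
eve | 3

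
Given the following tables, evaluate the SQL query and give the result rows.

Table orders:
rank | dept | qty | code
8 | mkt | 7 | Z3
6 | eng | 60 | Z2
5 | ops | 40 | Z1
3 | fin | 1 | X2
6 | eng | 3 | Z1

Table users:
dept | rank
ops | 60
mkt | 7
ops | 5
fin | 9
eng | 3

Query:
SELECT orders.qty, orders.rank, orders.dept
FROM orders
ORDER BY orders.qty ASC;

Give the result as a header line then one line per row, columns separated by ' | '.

== RESULT ==
orders.qty | orders.rank | orders.dept
1 | 3 | fin
3 | 6 | eng
7 | 8 | mkt
40 | 5 | ops
60 | 6 | eng

Derivation:
After SELECT (5 rows):
orders.qty | orders.rank | orders.dept
7 | 8 | mkt
60 | 6 | eng
40 | 5 | ops
1 | 3 | fin
3 | 6 | eng
After ORDER BY (5 rows):
orders.qty | orders.rank | orders.dept
1 | 3 | fin
3 | 6 | eng
7 | 8 | mkt
40 | 5 | ops
60 | 6 | eng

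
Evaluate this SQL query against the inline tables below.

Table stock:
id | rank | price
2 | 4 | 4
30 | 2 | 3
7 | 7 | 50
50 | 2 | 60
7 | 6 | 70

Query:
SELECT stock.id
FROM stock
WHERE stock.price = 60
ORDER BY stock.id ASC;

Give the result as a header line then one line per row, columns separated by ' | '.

== RESULT ==
stock.id
50

Derivation:
After WHERE (1 rows):
stock.id | stock.rank | stock.price
50 | 2 | 60
After SELECT (1 rows):
stock.id
50
After ORDER BY (1 rows):
stock.id
50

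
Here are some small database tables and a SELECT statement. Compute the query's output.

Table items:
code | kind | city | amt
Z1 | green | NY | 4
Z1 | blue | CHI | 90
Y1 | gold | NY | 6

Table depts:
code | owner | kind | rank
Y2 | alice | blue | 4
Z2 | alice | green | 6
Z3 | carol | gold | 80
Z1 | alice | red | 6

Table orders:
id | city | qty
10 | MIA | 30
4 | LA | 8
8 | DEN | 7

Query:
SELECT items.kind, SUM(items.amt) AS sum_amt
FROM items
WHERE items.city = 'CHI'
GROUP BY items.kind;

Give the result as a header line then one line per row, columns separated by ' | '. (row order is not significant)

== RESULT ==
items.kind | sum_amt
blue | 90

Derivation:
After WHERE (1 rows):
items.code | items.kind | items.city | items.amt
Z1 | blue | CHI | 90
After GROUP BY (1 rows):
items.kind | sum_amt
blue | 90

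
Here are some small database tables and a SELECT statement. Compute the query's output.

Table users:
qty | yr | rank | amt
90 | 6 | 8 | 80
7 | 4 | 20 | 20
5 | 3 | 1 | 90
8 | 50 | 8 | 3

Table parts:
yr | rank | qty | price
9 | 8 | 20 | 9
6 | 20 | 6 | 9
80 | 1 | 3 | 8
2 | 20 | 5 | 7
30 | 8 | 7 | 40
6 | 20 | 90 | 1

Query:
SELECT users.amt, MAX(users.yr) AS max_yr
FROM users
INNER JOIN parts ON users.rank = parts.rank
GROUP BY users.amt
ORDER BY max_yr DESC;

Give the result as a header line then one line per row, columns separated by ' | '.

After JOIN parts (8 rows):
users.qty | users.yr | users.rank | users.amt | parts.yr | parts.rank | parts.qty | parts.price
90 | 6 | 8 | 80 | 9 | 8 | 20 | 9
90 | 6 | 8 | 80 | 30 | 8 | 7 | 40
7 | 4 | 20 | 20 | 6 | 20 | 6 | 9
7 | 4 | 20 | 20 | 2 | 20 | 5 | 7
7 | 4 | 20 | 20 | 6 | 20 | 90 | 1
5 | 3 | 1 | 90 | 80 | 1 | 3 | 8
8 | 50 | 8 | 3 | 9 | 8 | 20 | 9
8 | 50 | 8 | 3 | 30 | 8 | 7 | 40
After GROUP BY (4 rows):
users.amt | max_yr
80 | 6
20 | 4
90 | 3
3 | 50
After ORDER BY (4 rows):
users.amt | max_yr
3 | 50
80 | 6
20 | 4
90 | 3

== RESULT ==
users.amt | max_yr
3 | 50
80 | 6
20 | 4
90 | 3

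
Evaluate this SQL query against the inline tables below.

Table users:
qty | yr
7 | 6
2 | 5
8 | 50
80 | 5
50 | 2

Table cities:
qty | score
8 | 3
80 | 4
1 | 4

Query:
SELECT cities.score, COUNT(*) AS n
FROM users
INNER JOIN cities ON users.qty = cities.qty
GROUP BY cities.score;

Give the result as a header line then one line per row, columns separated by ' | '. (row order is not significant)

After JOIN cities (2 rows):
users.qty | users.yr | cities.qty | cities.score
8 | 50 | 8 | 3
80 | 5 | 80 | 4
After GROUP BY (2 rows):
cities.score | n
3 | 1
4 | 1

== RESULT ==
cities.score | n
3 | 1
4 | 1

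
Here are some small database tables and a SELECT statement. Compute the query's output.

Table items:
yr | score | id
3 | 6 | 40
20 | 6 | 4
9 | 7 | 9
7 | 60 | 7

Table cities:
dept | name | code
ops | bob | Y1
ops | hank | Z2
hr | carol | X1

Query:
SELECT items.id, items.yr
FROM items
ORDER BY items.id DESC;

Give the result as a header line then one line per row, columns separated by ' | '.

== RESULT ==
items.id | items.yr
40 | 3
9 | 9
7 | 7
4 | 20

Derivation:
After SELECT (4 rows):
items.id | items.yr
40 | 3
4 | 20
9 | 9
7 | 7
After ORDER BY (4 rows):
items.id | items.yr
40 | 3
9 | 9
7 | 7
4 | 20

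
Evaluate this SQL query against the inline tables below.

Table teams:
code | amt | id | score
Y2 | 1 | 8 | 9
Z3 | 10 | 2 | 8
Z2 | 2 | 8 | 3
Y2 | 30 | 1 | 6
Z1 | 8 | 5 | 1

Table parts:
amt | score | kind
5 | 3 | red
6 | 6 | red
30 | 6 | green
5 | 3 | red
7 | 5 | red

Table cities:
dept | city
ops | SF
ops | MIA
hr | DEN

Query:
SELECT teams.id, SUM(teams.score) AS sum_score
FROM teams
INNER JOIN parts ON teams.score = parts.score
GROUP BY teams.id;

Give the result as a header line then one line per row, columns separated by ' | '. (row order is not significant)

== RESULT ==
teams.id | sum_score
8 | 6
1 | 12

Derivation:
After JOIN parts (4 rows):
teams.code | teams.amt | teams.id | teams.score | parts.amt | parts.score | parts.kind
Z2 | 2 | 8 | 3 | 5 | 3 | red
Z2 | 2 | 8 | 3 | 5 | 3 | red
Y2 | 30 | 1 | 6 | 6 | 6 | red
Y2 | 30 | 1 | 6 | 30 | 6 | green
After GROUP BY (2 rows):
teams.id | sum_score
8 | 6
1 | 12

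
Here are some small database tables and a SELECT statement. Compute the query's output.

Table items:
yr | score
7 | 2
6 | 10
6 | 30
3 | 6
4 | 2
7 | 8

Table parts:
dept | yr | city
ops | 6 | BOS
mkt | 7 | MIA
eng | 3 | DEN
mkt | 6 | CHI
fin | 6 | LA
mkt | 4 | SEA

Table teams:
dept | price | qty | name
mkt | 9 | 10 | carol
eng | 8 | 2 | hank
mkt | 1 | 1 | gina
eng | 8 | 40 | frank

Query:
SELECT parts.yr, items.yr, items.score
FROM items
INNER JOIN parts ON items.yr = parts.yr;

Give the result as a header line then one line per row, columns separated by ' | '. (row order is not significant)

After JOIN parts (10 rows):
items.yr | items.score | parts.dept | parts.yr | parts.city
7 | 2 | mkt | 7 | MIA
6 | 10 | ops | 6 | BOS
6 | 10 | mkt | 6 | CHI
6 | 10 | fin | 6 | LA
6 | 30 | ops | 6 | BOS
6 | 30 | mkt | 6 | CHI
6 | 30 | fin | 6 | LA
3 | 6 | eng | 3 | DEN
4 | 2 | mkt | 4 | SEA
7 | 8 | mkt | 7 | MIA
After SELECT (10 rows):
parts.yr | items.yr | items.score
7 | 7 | 2
6 | 6 | 10
6 | 6 | 10
6 | 6 | 10
6 | 6 | 30
6 | 6 | 30
6 | 6 | 30
3 | 3 | 6
4 | 4 | 2
7 | 7 | 8

== RESULT ==
parts.yr | items.yr | items.score
7 | 7 | 2
6 | 6 | 10
6 | 6 | 10
6 | 6 | 10
6 | 6 | 30
6 | 6 | 30
6 | 6 | 30
3 | 3 | 6
4 | 4 | 2
7 | 7 | 8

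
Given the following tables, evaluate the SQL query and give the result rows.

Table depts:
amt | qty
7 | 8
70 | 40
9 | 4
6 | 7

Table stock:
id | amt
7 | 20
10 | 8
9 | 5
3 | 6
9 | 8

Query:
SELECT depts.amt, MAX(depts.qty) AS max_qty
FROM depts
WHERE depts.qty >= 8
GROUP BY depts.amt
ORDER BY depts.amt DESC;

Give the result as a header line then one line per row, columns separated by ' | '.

After WHERE (2 rows):
depts.amt | depts.qty
7 | 8
70 | 40
After GROUP BY (2 rows):
depts.amt | max_qty
7 | 8
70 | 40
After ORDER BY (2 rows):
depts.amt | max_qty
70 | 40
7 | 8

== RESULT ==
depts.amt | max_qty
70 | 40
7 | 8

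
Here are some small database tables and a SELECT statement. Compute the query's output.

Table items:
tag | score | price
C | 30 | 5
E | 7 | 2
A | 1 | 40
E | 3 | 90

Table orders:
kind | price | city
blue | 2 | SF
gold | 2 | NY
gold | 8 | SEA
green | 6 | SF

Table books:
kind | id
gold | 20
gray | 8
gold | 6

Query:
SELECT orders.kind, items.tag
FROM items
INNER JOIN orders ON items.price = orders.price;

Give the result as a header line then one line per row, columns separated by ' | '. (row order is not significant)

After JOIN orders (2 rows):
items.tag | items.score | items.price | orders.kind | orders.price | orders.city
E | 7 | 2 | blue | 2 | SF
E | 7 | 2 | gold | 2 | NY
After SELECT (2 rows):
orders.kind | items.tag
blue | E
gold | E

== RESULT ==
orders.kind | items.tag
blue | E
gold | E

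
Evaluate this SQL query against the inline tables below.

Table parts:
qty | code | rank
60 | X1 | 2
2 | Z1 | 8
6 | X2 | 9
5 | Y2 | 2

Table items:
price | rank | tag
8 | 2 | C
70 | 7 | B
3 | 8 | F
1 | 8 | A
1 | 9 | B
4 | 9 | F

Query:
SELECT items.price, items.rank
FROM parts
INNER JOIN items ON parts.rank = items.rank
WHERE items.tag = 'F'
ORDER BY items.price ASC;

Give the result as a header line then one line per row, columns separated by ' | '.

== RESULT ==
items.price | items.rank
3 | 8
4 | 9

Derivation:
After JOIN items (6 rows):
parts.qty | parts.code | parts.rank | items.price | items.rank | items.tag
60 | X1 | 2 | 8 | 2 | C
2 | Z1 | 8 | 3 | 8 | F
2 | Z1 | 8 | 1 | 8 | A
6 | X2 | 9 | 1 | 9 | B
6 | X2 | 9 | 4 | 9 | F
5 | Y2 | 2 | 8 | 2 | C
After WHERE (2 rows):
parts.qty | parts.code | parts.rank | items.price | items.rank | items.tag
2 | Z1 | 8 | 3 | 8 | F
6 | X2 | 9 | 4 | 9 | F
After SELECT (2 rows):
items.price | items.rank
3 | 8
4 | 9
After ORDER BY (2 rows):
items.price | items.rank
3 | 8
4 | 9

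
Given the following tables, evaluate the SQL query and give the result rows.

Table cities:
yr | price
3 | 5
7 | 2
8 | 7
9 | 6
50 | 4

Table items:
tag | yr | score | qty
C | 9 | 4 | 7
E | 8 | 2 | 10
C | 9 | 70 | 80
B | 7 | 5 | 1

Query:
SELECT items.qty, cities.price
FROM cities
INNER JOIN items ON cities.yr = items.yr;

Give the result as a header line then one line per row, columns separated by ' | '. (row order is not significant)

== RESULT ==
items.qty | cities.price
1 | 2
10 | 7
7 | 6
80 | 6

Derivation:
After JOIN items (4 rows):
cities.yr | cities.price | items.tag | items.yr | items.score | items.qty
7 | 2 | B | 7 | 5 | 1
8 | 7 | E | 8 | 2 | 10
9 | 6 | C | 9 | 4 | 7
9 | 6 | C | 9 | 70 | 80
After SELECT (4 rows):
items.qty | cities.price
1 | 2
10 | 7
7 | 6
80 | 6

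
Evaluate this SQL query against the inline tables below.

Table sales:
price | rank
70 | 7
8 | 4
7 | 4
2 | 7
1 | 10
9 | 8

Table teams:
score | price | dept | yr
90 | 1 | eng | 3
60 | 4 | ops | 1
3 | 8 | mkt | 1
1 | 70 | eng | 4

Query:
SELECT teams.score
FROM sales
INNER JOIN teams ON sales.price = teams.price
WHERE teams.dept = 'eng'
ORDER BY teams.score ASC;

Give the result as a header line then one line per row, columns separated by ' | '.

== RESULT ==
teams.score
1
90

Derivation:
After JOIN teams (3 rows):
sales.price | sales.rank | teams.score | teams.price | teams.dept | teams.yr
70 | 7 | 1 | 70 | eng | 4
8 | 4 | 3 | 8 | mkt | 1
1 | 10 | 90 | 1 | eng | 3
After WHERE (2 rows):
sales.price | sales.rank | teams.score | teams.price | teams.dept | teams.yr
70 | 7 | 1 | 70 | eng | 4
1 | 10 | 90 | 1 | eng | 3
After SELECT (2 rows):
teams.score
1
90
After ORDER BY (2 rows):
teams.score
1
90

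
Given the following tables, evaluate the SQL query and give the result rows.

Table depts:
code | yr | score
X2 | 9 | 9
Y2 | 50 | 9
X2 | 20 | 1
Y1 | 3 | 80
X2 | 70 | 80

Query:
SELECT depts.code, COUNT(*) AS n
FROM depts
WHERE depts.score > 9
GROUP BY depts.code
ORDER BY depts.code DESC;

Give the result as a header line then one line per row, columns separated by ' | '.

After WHERE (2 rows):
depts.code | depts.yr | depts.score
Y1 | 3 | 80
X2 | 70 | 80
After GROUP BY (2 rows):
depts.code | n
Y1 | 1
X2 | 1
After ORDER BY (2 rows):
depts.code | n
Y1 | 1
X2 | 1

== RESULT ==
depts.code | n
Y1 | 1
X2 | 1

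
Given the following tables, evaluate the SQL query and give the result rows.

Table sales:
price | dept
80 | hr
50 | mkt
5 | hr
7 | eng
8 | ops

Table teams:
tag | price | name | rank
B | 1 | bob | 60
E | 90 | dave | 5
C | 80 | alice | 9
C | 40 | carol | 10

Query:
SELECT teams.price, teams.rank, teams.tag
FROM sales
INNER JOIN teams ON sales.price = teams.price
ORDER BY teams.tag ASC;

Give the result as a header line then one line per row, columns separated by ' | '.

After JOIN teams (1 rows):
sales.price | sales.dept | teams.tag | teams.price | teams.name | teams.rank
80 | hr | C | 80 | alice | 9
After SELECT (1 rows):
teams.price | teams.rank | teams.tag
80 | 9 | C
After ORDER BY (1 rows):
teams.price | teams.rank | teams.tag
80 | 9 | C

== RESULT ==
teams.price | teams.rank | teams.tag
80 | 9 | C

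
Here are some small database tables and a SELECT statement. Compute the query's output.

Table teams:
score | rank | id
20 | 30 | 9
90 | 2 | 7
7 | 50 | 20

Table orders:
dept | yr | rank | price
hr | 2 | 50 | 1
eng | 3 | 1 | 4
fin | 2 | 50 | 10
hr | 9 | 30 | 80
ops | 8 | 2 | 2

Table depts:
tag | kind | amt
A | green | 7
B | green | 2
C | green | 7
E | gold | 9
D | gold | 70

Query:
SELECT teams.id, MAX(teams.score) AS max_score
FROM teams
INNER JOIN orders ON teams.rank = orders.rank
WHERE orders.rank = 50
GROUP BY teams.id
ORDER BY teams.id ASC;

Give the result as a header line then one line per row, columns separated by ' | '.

After JOIN orders (4 rows):
teams.score | teams.rank | teams.id | orders.dept | orders.yr | orders.rank | orders.price
20 | 30 | 9 | hr | 9 | 30 | 80
90 | 2 | 7 | ops | 8 | 2 | 2
7 | 50 | 20 | hr | 2 | 50 | 1
7 | 50 | 20 | fin | 2 | 50 | 10
After WHERE (2 rows):
teams.score | teams.rank | teams.id | orders.dept | orders.yr | orders.rank | orders.price
7 | 50 | 20 | hr | 2 | 50 | 1
7 | 50 | 20 | fin | 2 | 50 | 10
After GROUP BY (1 rows):
teams.id | max_score
20 | 7
After ORDER BY (1 rows):
teams.id | max_score
20 | 7

== RESULT ==
teams.id | max_score
20 | 7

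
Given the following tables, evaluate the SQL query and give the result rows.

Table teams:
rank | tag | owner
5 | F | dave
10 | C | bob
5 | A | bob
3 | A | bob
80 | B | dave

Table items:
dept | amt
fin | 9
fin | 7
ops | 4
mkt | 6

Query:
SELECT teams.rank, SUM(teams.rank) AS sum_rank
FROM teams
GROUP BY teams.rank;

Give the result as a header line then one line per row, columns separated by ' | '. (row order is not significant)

After GROUP BY (4 rows):
teams.rank | sum_rank
5 | 10
10 | 10
3 | 3
80 | 80

== RESULT ==
teams.rank | sum_rank
5 | 10
10 | 10
3 | 3
80 | 80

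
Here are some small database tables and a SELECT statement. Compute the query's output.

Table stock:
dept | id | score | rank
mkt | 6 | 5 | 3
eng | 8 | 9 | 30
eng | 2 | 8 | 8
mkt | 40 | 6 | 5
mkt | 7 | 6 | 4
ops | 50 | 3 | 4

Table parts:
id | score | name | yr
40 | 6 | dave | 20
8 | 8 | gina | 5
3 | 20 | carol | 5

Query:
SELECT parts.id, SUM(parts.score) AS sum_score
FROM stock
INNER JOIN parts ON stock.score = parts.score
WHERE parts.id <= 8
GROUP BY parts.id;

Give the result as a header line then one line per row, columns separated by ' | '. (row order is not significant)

After JOIN parts (3 rows):
stock.dept | stock.id | stock.score | stock.rank | parts.id | parts.score | parts.name | parts.yr
eng | 2 | 8 | 8 | 8 | 8 | gina | 5
mkt | 40 | 6 | 5 | 40 | 6 | dave | 20
mkt | 7 | 6 | 4 | 40 | 6 | dave | 20
After WHERE (1 rows):
stock.dept | stock.id | stock.score | stock.rank | parts.id | parts.score | parts.name | parts.yr
eng | 2 | 8 | 8 | 8 | 8 | gina | 5
After GROUP BY (1 rows):
parts.id | sum_score
8 | 8

== RESULT ==
parts.id | sum_score
8 | 8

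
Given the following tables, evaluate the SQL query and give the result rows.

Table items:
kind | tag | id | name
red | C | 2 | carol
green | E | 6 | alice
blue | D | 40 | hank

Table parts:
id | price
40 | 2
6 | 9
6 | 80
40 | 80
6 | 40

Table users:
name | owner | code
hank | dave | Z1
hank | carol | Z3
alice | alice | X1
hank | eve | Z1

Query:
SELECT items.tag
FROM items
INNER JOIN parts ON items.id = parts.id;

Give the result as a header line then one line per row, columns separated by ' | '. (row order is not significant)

After JOIN parts (5 rows):
items.kind | items.tag | items.id | items.name | parts.id | parts.price
green | E | 6 | alice | 6 | 9
green | E | 6 | alice | 6 | 80
green | E | 6 | alice | 6 | 40
blue | D | 40 | hank | 40 | 2
blue | D | 40 | hank | 40 | 80
After SELECT (5 rows):
items.tag
E
E
E
D
D

== RESULT ==
items.tag
E
E
E
D
D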